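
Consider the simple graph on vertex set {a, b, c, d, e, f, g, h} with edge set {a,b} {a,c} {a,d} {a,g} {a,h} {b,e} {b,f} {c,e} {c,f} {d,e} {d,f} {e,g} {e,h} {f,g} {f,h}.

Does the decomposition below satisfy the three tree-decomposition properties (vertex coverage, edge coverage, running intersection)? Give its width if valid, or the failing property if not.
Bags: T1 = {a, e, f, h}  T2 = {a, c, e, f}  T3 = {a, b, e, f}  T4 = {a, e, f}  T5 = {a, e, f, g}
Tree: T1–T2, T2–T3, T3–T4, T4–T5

A tree decomposition must satisfy three properties: every vertex lies in some bag; for every edge, both endpoints lie together in some bag; and for every vertex, the bags containing it form a connected subtree. Here vertex d appears in no bag, so the decomposition is invalid.

No — vertex d appears in no bag.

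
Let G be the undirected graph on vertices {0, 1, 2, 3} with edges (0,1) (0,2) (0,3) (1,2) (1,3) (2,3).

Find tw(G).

A width-3 tree decomposition is:
Bags: B1 = {0, 1, 2, 3}
Tree: (single bag)
With just one bag of size 4, the width is 4 − 1 = 3, so tw(G) ≤ 3. For the lower bound, the 4 vertices {0, 1, 2, 3} are pairwise adjacent, and any tree decomposition puts a clique entirely inside one bag — forcing width ≥ 3. Therefore the treewidth is 3.

3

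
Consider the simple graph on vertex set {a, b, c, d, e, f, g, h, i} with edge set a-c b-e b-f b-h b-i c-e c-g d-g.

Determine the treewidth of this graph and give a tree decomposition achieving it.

Every bag has size at most 2, so the width is 2 − 1 = 1 and tw(G) ≤ 1. G has an edge, so its treewidth is at least 1. Hence tw(G) = 1 exactly.

Treewidth 1.
One optimal decomposition is:
Bags: B1 = {b, e}  B2 = {b, i}  B3 = {c, e}  B4 = {c, g}  B5 = {b, f}  B6 = {a, c}  B7 = {d, g}  B8 = {b, h}
Tree: B1–B2, B1–B3, B3–B4, B1–B5, B3–B6, B4–B7, B2–B8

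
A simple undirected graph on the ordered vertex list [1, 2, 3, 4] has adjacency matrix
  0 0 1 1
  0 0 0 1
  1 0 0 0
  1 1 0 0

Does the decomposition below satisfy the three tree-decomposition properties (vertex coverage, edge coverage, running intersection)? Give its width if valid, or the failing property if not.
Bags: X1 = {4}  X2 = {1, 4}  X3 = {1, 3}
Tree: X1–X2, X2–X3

No — vertex 2 appears in no bag.

A tree decomposition must satisfy three properties: every vertex lies in some bag; for every edge, both endpoints lie together in some bag; and for every vertex, the bags containing it form a connected subtree. Here vertex 2 appears in no bag, so the decomposition is invalid.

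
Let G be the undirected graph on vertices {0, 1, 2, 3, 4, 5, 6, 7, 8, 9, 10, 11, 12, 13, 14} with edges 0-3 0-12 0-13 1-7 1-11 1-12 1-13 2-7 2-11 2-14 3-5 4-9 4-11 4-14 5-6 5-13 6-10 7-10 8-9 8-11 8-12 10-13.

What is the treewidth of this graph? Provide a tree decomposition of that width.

The largest bag has 4 vertices, giving width 3; this decomposition certifies tw(G) ≤ 3. For the lower bound: the 4 vertex sets {4,9,14}, {8}, {11}, {1,2,7,12} are disjoint, each induces a connected subgraph, and every pair is joined by at least one edge of G. Contracting each set to a single vertex therefore yields K_{4} as a minor, and since treewidth is minor-monotone, tw(G) ≥ tw(K_{4}) = 3. Hence tw(G) = 3 exactly.

Treewidth 3.
One optimal decomposition is:
Bags: B1 = {4, 8, 9, 14}  B2 = {4, 8, 11, 14}  B3 = {2, 8, 11, 14}  B4 = {2, 8, 11, 12}  B5 = {1, 2, 11, 12}  B6 = {1, 2, 7, 12}  B7 = {0, 1, 7, 12}  B8 = {0, 1, 7, 13}  B9 = {0, 7, 10, 13}  B10 = {0, 3, 10, 13}  B11 = {3, 5, 10, 13}  B12 = {3, 5, 6, 10}
Tree: B1–B2, B2–B3, B3–B4, B4–B5, B5–B6, B6–B7, B7–B8, B8–B9, B9–B10, B10–B11, B11–B12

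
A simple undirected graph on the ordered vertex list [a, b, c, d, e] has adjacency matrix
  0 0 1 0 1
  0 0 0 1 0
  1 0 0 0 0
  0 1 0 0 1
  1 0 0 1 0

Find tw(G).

A width-1 tree decomposition is:
Bags: B1 = {a, c}  B2 = {a, e}  B3 = {d, e}  B4 = {b, d}
Tree: B1–B2, B2–B3, B3–B4
The largest bag has 2 vertices, giving width 1; this decomposition certifies tw(G) ≤ 1. G has an edge, so its treewidth is at least 1. Hence tw(G) = 1 exactly.

1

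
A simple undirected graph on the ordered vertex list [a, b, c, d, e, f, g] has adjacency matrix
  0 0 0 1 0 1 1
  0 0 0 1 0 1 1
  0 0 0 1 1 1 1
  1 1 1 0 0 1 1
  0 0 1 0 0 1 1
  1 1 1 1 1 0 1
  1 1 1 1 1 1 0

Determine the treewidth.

A width-3 tree decomposition is:
Bags: B1 = {b, d, f, g}  B2 = {c, d, f, g}  B3 = {c, e, f, g}  B4 = {a, d, f, g}
Tree: B1–B2, B2–B3, B1–B4
Each bag holds 4 vertices, so the decomposition has width 3, which upper-bounds the treewidth. For the lower bound, the 4 vertices {c, d, f, g} are pairwise adjacent, and any tree decomposition puts a clique entirely inside one bag — forcing width ≥ 3. Combining the bounds, tw(G) = 3.

3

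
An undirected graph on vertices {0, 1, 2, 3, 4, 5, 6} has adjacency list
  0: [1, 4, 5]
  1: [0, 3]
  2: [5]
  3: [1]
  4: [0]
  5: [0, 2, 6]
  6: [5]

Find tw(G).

A width-1 tree decomposition is:
Bags: B1 = {0, 1}  B2 = {1, 3}  B3 = {0, 4}  B4 = {0, 5}  B5 = {5, 6}  B6 = {2, 5}
Tree: B1–B2, B1–B3, B1–B4, B4–B5, B4–B6
Each bag holds 2 vertices, so the decomposition has width 1, which upper-bounds the treewidth. Any graph with an edge has treewidth ≥ 1, and G has the edge 1–0. The upper and lower bounds meet at 1, so that is the treewidth.

1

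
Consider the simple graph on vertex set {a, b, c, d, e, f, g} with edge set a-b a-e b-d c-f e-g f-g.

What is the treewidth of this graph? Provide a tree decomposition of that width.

Treewidth 1.
Bags: B1 = {b, d}  B2 = {a, b}  B3 = {a, e}  B4 = {e, g}  B5 = {f, g}  B6 = {c, f}
Tree: B1–B2, B2–B3, B3–B4, B4–B5, B5–B6

The largest bag has 2 vertices, giving width 1; this decomposition certifies tw(G) ≤ 1. Since G has at least one edge (e.g. d–b), it is not an edgeless graph, so tw(G) ≥ 1. Combining the bounds, tw(G) = 1.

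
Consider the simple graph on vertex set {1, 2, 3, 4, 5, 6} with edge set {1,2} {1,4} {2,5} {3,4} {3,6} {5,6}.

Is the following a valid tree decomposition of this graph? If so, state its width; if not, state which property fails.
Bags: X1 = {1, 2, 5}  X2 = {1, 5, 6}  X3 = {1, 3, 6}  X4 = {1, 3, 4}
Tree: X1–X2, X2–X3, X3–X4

Every vertex of G appears in some bag (union = {1, 2, 3, 4, 5, 6}); every edge is covered by a bag; and for each vertex v the set of bags containing v is connected in the bag tree. The decomposition is therefore valid. The largest bag has 3 vertices, so the width is 2.

Yes; width 2.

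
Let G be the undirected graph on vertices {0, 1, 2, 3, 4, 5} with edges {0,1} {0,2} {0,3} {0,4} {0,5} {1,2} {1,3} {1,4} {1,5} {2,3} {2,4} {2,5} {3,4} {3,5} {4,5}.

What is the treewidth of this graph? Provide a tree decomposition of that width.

Treewidth 5.
Bags: B1 = {0, 1, 2, 3, 4, 5}
Tree: (single bag)

With just one bag of size 6, the width is 6 − 1 = 5, so tw(G) ≤ 5. Conversely, {0, 1, 2, 3, 4, 5} is a clique of size 6, and the vertices of any clique must share a bag in every tree decomposition; so some bag has ≥ 6 vertices and tw(G) ≥ 5. Therefore the treewidth is 5.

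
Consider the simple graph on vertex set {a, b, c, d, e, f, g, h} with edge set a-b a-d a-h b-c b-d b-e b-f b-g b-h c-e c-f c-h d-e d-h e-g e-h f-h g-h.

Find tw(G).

3

A width-3 tree decomposition is:
Bags: B1 = {b, d, e, h}  B2 = {b, c, e, h}  B3 = {b, c, f, h}  B4 = {b, e, g, h}  B5 = {a, b, d, h}
Tree: B1–B2, B2–B3, B1–B4, B1–B5
Each bag holds 4 vertices, so the decomposition has width 3, which upper-bounds the treewidth. On the other hand G contains the 4-clique {a, b, d, h}. A clique must lie in a single bag of any decomposition, so no decomposition can have width below 3. Combining the bounds, tw(G) = 3.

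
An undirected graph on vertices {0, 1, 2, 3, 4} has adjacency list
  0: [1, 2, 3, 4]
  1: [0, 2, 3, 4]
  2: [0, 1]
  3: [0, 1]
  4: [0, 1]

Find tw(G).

2

A width-2 tree decomposition is:
Bags: B1 = {0, 1, 3}  B2 = {0, 1, 2}  B3 = {0, 1, 4}
Tree: B1–B2, B1–B3
The largest bag has 3 vertices, giving width 2; this decomposition certifies tw(G) ≤ 2. On the other hand G contains the 3-clique {0, 1, 2}. A clique must lie in a single bag of any decomposition, so no decomposition can have width below 2. Combining the bounds, tw(G) = 2.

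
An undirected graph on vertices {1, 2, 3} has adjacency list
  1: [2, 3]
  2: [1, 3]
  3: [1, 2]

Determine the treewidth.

2

A width-2 tree decomposition is:
Bags: B1 = {1, 2, 3}
Tree: (single bag)
A single bag containing all 3 vertices is trivially a valid decomposition of width 2. On the other hand G contains the 3-clique {1, 2, 3}. A clique must lie in a single bag of any decomposition, so no decomposition can have width below 2. The upper and lower bounds meet at 2, so that is the treewidth.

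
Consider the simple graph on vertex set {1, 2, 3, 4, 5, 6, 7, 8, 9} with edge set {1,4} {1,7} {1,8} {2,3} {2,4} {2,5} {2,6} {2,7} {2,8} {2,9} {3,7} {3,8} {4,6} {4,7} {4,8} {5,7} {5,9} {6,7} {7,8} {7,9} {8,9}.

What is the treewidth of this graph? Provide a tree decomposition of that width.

The largest bag has 4 vertices, giving width 3; this decomposition certifies tw(G) ≤ 3. For the lower bound, the 4 vertices {1, 4, 7, 8} are pairwise adjacent, and any tree decomposition puts a clique entirely inside one bag — forcing width ≥ 3. Therefore the treewidth is 3.

Treewidth 3.
One optimal decomposition is:
Bags: B1 = {2, 4, 7, 8}  B2 = {2, 3, 7, 8}  B3 = {2, 7, 8, 9}  B4 = {2, 5, 7, 9}  B5 = {2, 4, 6, 7}  B6 = {1, 4, 7, 8}
Tree: B1–B2, B1–B3, B3–B4, B1–B5, B1–B6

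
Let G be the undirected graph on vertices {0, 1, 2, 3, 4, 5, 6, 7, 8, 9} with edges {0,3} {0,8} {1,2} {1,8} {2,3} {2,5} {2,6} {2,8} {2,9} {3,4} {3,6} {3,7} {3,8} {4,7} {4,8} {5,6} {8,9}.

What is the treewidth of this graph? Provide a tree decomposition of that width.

The largest bag has 3 vertices, giving width 2; this decomposition certifies tw(G) ≤ 2. For the lower bound, the 3 vertices {0, 3, 8} are pairwise adjacent, and any tree decomposition puts a clique entirely inside one bag — forcing width ≥ 2. The upper and lower bounds meet at 2, so that is the treewidth.

Treewidth 2.
Bags: B1 = {3, 4, 8}  B2 = {3, 4, 7}  B3 = {0, 3, 8}  B4 = {2, 3, 8}  B5 = {1, 2, 8}  B6 = {2, 8, 9}  B7 = {2, 3, 6}  B8 = {2, 5, 6}
Tree: B1–B2, B1–B3, B1–B4, B4–B5, B4–B6, B4–B7, B7–B8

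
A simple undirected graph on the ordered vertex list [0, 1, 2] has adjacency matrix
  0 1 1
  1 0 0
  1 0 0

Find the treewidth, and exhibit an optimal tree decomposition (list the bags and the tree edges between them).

Treewidth 1.
Bags: B1 = {0, 1}  B2 = {0, 2}
Tree: B1–B2

The largest bag has 2 vertices, giving width 1; this decomposition certifies tw(G) ≤ 1. G has an edge, so its treewidth is at least 1. Hence tw(G) = 1 exactly.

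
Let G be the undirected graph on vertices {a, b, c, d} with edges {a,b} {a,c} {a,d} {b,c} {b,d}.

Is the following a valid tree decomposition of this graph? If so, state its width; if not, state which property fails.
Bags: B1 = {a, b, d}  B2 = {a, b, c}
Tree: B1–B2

Yes; width 2.

Vertex coverage: the bags together contain {a, b, c, d}, the full vertex set. Edge coverage: each edge of G has both endpoints in at least one bag. Running intersection: for every vertex, the bags containing it form a connected subtree. All three properties hold, so this is a valid tree decomposition of width max|bag| − 1 = 2, and hence tw(G) ≤ 2.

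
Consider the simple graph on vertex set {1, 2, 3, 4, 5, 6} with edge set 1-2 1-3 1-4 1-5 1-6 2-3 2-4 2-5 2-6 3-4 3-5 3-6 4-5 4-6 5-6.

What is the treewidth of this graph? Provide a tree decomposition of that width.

Treewidth 5.
One such decomposition:
Bags: B1 = {1, 2, 3, 4, 5, 6}
Tree: (single bag)

With just one bag of size 6, the width is 6 − 1 = 5, so tw(G) ≤ 5. On the other hand G contains the 6-clique {1, 2, 3, 4, 5, 6}. A clique must lie in a single bag of any decomposition, so no decomposition can have width below 5. The upper and lower bounds meet at 5, so that is the treewidth.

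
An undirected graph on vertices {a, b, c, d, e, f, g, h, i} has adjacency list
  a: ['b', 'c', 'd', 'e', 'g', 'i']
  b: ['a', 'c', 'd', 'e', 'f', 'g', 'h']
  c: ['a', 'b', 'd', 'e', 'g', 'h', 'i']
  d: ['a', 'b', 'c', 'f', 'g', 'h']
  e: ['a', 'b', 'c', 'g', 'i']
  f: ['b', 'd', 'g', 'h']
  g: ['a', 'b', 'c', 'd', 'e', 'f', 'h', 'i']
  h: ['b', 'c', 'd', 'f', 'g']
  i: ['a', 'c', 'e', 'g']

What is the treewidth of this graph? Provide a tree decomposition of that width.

Treewidth 4.
One optimal decomposition is:
Bags: B1 = {a, b, c, d, g}  B2 = {a, b, c, e, g}  B3 = {b, c, d, g, h}  B4 = {a, c, e, g, i}  B5 = {b, d, f, g, h}
Tree: B1–B2, B1–B3, B2–B4, B3–B5

Every bag has size at most 5, so the width is 5 − 1 = 4 and tw(G) ≤ 4. Conversely, {b, c, d, g, h} is a clique of size 5, and the vertices of any clique must share a bag in every tree decomposition; so some bag has ≥ 5 vertices and tw(G) ≥ 4. Combining the bounds, tw(G) = 4.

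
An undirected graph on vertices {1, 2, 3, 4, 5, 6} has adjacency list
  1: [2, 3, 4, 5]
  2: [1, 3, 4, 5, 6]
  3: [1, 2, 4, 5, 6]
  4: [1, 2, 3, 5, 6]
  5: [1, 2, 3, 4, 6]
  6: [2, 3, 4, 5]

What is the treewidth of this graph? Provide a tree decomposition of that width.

Treewidth 4.
One such decomposition:
Bags: B1 = {1, 2, 3, 4, 5}  B2 = {2, 3, 4, 5, 6}
Tree: B1–B2

Every bag has size at most 5, so the width is 5 − 1 = 4 and tw(G) ≤ 4. Conversely, {1, 2, 3, 4, 5} is a clique of size 5, and the vertices of any clique must share a bag in every tree decomposition; so some bag has ≥ 5 vertices and tw(G) ≥ 4. Therefore the treewidth is 4.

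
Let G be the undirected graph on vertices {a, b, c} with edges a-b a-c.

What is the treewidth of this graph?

A width-1 tree decomposition is:
Bags: B1 = {a, b}  B2 = {a, c}
Tree: B1–B2
Each bag holds 2 vertices, so the decomposition has width 1, which upper-bounds the treewidth. Any graph with an edge has treewidth ≥ 1, and G has the edge b–a. The upper and lower bounds meet at 1, so that is the treewidth.

1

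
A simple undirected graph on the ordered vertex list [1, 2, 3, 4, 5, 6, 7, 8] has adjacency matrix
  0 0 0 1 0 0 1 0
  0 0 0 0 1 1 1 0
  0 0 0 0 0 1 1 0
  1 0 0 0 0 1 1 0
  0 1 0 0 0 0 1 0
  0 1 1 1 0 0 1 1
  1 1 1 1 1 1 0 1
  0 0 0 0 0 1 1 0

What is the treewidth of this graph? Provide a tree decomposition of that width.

Treewidth 2.
One such decomposition:
Bags: B1 = {4, 6, 7}  B2 = {3, 6, 7}  B3 = {2, 6, 7}  B4 = {2, 5, 7}  B5 = {1, 4, 7}  B6 = {6, 7, 8}
Tree: B1–B2, B2–B3, B3–B4, B1–B5, B3–B6

The largest bag has 3 vertices, giving width 2; this decomposition certifies tw(G) ≤ 2. Conversely, {1, 4, 7} is a clique of size 3, and the vertices of any clique must share a bag in every tree decomposition; so some bag has ≥ 3 vertices and tw(G) ≥ 2. Combining the bounds, tw(G) = 2.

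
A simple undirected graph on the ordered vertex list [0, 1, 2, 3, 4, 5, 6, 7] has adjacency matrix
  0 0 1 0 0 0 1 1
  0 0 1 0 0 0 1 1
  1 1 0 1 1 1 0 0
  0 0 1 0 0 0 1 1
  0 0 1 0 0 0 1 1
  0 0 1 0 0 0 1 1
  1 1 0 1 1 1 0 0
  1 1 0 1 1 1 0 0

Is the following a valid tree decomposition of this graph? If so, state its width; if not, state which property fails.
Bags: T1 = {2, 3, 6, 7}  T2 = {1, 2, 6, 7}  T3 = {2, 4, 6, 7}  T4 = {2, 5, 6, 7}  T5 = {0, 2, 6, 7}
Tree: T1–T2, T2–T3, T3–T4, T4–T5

Yes; width 3.

Vertex coverage: the bags together contain {0, 1, 2, 3, 4, 5, 6, 7}, the full vertex set. Edge coverage: each edge of G has both endpoints in at least one bag. Running intersection: for every vertex, the bags containing it form a connected subtree. All three properties hold, so this is a valid tree decomposition of width max|bag| − 1 = 3, and hence tw(G) ≤ 3.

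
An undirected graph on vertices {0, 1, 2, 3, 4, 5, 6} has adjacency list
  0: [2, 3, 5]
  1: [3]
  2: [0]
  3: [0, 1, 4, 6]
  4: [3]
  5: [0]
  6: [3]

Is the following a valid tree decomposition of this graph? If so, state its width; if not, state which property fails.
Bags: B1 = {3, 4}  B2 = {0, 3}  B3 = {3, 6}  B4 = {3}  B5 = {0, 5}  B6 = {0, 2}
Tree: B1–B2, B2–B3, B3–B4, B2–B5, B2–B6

A tree decomposition must satisfy three properties: every vertex lies in some bag; for every edge, both endpoints lie together in some bag; and for every vertex, the bags containing it form a connected subtree. Here vertex 1 appears in no bag, so the decomposition is invalid.

No — vertex 1 appears in no bag.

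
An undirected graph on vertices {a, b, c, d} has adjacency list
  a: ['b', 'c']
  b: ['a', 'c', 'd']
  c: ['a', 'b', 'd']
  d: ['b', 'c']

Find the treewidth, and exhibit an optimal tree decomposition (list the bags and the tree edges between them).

Each bag holds 3 vertices, so the decomposition has width 2, which upper-bounds the treewidth. For the lower bound, the 3 vertices {b, c, d} are pairwise adjacent, and any tree decomposition puts a clique entirely inside one bag — forcing width ≥ 2. Therefore the treewidth is 2.

Treewidth 2.
One such decomposition:
Bags: B1 = {b, c, d}  B2 = {a, b, c}
Tree: B1–B2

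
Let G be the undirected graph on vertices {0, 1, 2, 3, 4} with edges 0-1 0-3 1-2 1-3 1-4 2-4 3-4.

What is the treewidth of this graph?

A width-2 tree decomposition is:
Bags: B1 = {1, 3, 4}  B2 = {1, 2, 4}  B3 = {0, 1, 3}
Tree: B1–B2, B1–B3
Every bag has size at most 3, so the width is 3 − 1 = 2 and tw(G) ≤ 2. For the lower bound, the 3 vertices {1, 2, 4} are pairwise adjacent, and any tree decomposition puts a clique entirely inside one bag — forcing width ≥ 2. The upper and lower bounds meet at 2, so that is the treewidth.

2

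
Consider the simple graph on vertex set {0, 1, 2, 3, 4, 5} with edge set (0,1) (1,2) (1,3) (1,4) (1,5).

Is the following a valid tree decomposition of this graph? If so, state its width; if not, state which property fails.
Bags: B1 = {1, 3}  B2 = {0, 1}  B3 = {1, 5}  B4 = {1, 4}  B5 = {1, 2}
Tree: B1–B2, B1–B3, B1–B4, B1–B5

Yes; width 1.

Checking the three conditions: (i) the bags cover all of {0, 1, 2, 3, 4, 5}; (ii) for each edge, some bag contains both endpoints; (iii) the bags containing any fixed vertex form a subtree. All hold, so the decomposition is valid with width 2 − 1 = 1.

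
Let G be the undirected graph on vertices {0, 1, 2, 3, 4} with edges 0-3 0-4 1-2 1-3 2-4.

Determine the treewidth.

2

A width-2 tree decomposition is:
Bags: B1 = {1, 2, 3}  B2 = {2, 3, 4}  B3 = {0, 3, 4}
Tree: B1–B2, B2–B3
Each bag holds 3 vertices, so the decomposition has width 2, which upper-bounds the treewidth. For the lower bound, G contains the cycle 3–1–2–4–0–3, so G is not a forest; only forests have treewidth ≤ 1, hence tw(G) ≥ 2. Hence tw(G) = 2 exactly.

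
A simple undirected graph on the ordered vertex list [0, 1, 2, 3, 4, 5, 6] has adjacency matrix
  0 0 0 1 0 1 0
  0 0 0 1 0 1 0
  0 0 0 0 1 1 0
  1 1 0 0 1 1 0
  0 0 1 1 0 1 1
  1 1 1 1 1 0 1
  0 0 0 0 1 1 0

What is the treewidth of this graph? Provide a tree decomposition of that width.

Treewidth 2.
One optimal decomposition is:
Bags: B1 = {3, 4, 5}  B2 = {2, 4, 5}  B3 = {1, 3, 5}  B4 = {4, 5, 6}  B5 = {0, 3, 5}
Tree: B1–B2, B1–B3, B1–B4, B3–B5

The largest bag has 3 vertices, giving width 2; this decomposition certifies tw(G) ≤ 2. Conversely, {2, 4, 5} is a clique of size 3, and the vertices of any clique must share a bag in every tree decomposition; so some bag has ≥ 3 vertices and tw(G) ≥ 2. Hence tw(G) = 2 exactly.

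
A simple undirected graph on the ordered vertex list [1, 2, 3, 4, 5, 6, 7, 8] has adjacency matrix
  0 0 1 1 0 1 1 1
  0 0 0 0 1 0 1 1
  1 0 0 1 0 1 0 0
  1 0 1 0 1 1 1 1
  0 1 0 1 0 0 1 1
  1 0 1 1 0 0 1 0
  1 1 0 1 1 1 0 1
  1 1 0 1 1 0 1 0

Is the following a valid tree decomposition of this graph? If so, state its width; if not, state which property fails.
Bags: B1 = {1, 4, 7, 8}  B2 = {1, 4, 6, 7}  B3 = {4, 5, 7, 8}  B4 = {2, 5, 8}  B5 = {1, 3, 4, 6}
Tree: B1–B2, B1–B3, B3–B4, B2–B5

A tree decomposition must satisfy three properties: every vertex lies in some bag; for every edge, both endpoints lie together in some bag; and for every vertex, the bags containing it form a connected subtree. Here edge (7,2) lies in no bag, so the decomposition is invalid.

No — edge (7,2) lies in no bag.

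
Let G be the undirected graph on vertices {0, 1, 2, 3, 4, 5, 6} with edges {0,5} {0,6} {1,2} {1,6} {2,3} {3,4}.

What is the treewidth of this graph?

1

A width-1 tree decomposition is:
Bags: B1 = {0, 5}  B2 = {0, 6}  B3 = {1, 6}  B4 = {1, 2}  B5 = {2, 3}  B6 = {3, 4}
Tree: B1–B2, B2–B3, B3–B4, B4–B5, B5–B6
The largest bag has 2 vertices, giving width 1; this decomposition certifies tw(G) ≤ 1. Since G has at least one edge (e.g. 5–0), it is not an edgeless graph, so tw(G) ≥ 1. The upper and lower bounds meet at 1, so that is the treewidth.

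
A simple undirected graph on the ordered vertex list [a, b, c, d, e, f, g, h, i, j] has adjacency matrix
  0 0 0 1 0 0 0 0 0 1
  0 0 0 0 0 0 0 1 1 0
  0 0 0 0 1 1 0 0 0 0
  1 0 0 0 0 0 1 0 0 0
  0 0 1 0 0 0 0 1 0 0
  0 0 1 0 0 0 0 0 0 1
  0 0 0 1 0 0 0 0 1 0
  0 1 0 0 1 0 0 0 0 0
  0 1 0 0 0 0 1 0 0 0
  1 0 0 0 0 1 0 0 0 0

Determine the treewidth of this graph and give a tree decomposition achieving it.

Treewidth 2.
One optimal decomposition is:
Bags: B1 = {c, e, h}  B2 = {c, f, h}  B3 = {f, h, j}  B4 = {a, h, j}  B5 = {a, d, h}  B6 = {d, g, h}  B7 = {g, h, i}  B8 = {b, h, i}
Tree: B1–B2, B2–B3, B3–B4, B4–B5, B5–B6, B6–B7, B7–B8

Each bag holds 3 vertices, so the decomposition has width 2, which upper-bounds the treewidth. The edges h–e–c–f–j–a–d–g–i–b–h form a cycle, so G is not a tree and its treewidth is at least 2. Combining the bounds, tw(G) = 2.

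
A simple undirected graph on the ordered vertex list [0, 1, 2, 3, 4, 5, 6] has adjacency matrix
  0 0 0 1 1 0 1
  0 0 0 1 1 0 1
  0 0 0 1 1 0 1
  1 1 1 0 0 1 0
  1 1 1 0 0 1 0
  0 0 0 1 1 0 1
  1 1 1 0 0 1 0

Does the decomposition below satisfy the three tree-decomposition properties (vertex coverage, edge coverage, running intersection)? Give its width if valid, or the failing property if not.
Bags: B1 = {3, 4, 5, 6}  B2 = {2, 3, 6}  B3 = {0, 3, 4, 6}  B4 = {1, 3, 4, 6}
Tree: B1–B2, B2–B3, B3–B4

No — edge (4,2) lies in no bag.

A tree decomposition must satisfy three properties: every vertex lies in some bag; for every edge, both endpoints lie together in some bag; and for every vertex, the bags containing it form a connected subtree. Here edge (4,2) lies in no bag, so the decomposition is invalid.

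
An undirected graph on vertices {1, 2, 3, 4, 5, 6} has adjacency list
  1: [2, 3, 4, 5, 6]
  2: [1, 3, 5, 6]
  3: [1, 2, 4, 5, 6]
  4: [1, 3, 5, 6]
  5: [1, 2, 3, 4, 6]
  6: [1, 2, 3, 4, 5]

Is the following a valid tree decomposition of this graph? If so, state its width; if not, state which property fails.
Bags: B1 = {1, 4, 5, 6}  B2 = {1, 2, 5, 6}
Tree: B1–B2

A tree decomposition must satisfy three properties: every vertex lies in some bag; for every edge, both endpoints lie together in some bag; and for every vertex, the bags containing it form a connected subtree. Here vertex 3 appears in no bag, so the decomposition is invalid.

No — vertex 3 appears in no bag.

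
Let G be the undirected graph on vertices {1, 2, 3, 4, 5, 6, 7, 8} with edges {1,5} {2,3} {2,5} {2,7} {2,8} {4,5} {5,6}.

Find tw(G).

A width-1 tree decomposition is:
Bags: B1 = {2, 5}  B2 = {2, 8}  B3 = {2, 3}  B4 = {1, 5}  B5 = {4, 5}  B6 = {2, 7}  B7 = {5, 6}
Tree: B1–B2, B2–B3, B1–B4, B4–B5, B2–B6, B1–B7
Each bag holds 2 vertices, so the decomposition has width 1, which upper-bounds the treewidth. Any graph with an edge has treewidth ≥ 1, and G has the edge 2–5. The upper and lower bounds meet at 1, so that is the treewidth.

1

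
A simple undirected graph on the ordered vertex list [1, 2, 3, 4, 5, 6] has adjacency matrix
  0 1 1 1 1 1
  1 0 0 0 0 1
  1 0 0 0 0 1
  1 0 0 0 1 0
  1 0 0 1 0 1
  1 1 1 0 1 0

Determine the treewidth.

A width-2 tree decomposition is:
Bags: B1 = {1, 4, 5}  B2 = {1, 5, 6}  B3 = {1, 2, 6}  B4 = {1, 3, 6}
Tree: B1–B2, B2–B3, B2–B4
Every bag has size at most 3, so the width is 3 − 1 = 2 and tw(G) ≤ 2. For the lower bound, the 3 vertices {1, 4, 5} are pairwise adjacent, and any tree decomposition puts a clique entirely inside one bag — forcing width ≥ 2. Combining the bounds, tw(G) = 2.

2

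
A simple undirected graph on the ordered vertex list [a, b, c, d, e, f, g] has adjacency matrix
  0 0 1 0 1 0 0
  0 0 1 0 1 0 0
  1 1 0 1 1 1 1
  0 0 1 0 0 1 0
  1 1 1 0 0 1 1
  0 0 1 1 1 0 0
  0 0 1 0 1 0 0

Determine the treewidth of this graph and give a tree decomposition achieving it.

Treewidth 2.
One optimal decomposition is:
Bags: B1 = {c, e, g}  B2 = {c, e, f}  B3 = {b, c, e}  B4 = {c, d, f}  B5 = {a, c, e}
Tree: B1–B2, B2–B3, B2–B4, B3–B5

The largest bag has 3 vertices, giving width 2; this decomposition certifies tw(G) ≤ 2. On the other hand G contains the 3-clique {c, d, f}. A clique must lie in a single bag of any decomposition, so no decomposition can have width below 2. The upper and lower bounds meet at 2, so that is the treewidth.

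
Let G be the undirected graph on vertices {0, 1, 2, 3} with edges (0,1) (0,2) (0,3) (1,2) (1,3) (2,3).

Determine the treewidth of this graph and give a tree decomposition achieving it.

A single bag containing all 4 vertices is trivially a valid decomposition of width 3. Conversely, {0, 1, 2, 3} is a clique of size 4, and the vertices of any clique must share a bag in every tree decomposition; so some bag has ≥ 4 vertices and tw(G) ≥ 3. Hence tw(G) = 3 exactly.

Treewidth 3.
One optimal decomposition is:
Bags: B1 = {0, 1, 2, 3}
Tree: (single bag)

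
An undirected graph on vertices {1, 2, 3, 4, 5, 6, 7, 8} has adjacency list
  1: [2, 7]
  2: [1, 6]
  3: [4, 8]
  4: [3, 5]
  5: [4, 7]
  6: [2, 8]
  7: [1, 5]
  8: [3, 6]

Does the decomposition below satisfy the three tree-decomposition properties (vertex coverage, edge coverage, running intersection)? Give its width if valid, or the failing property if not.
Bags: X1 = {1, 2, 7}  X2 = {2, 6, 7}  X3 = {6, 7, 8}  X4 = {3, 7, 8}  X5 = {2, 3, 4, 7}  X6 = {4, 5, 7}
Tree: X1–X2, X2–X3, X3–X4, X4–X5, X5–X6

A tree decomposition must satisfy three properties: every vertex lies in some bag; for every edge, both endpoints lie together in some bag; and for every vertex, the bags containing it form a connected subtree. Here bags containing vertex 2 are not connected in the tree, so the decomposition is invalid.

No — bags containing vertex 2 are not connected in the tree.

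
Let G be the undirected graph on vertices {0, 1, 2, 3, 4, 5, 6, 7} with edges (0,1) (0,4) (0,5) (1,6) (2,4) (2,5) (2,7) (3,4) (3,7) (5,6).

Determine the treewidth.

2

A width-2 tree decomposition is:
Bags: B1 = {2, 3, 7}  B2 = {2, 3, 4}  B3 = {2, 4, 5}  B4 = {0, 4, 5}  B5 = {0, 5, 6}  B6 = {0, 1, 6}
Tree: B1–B2, B2–B3, B3–B4, B4–B5, B5–B6
Every bag has size at most 3, so the width is 3 − 1 = 2 and tw(G) ≤ 2. The edges 7–3–4–2–7 form a cycle, so G is not a tree and its treewidth is at least 2. The upper and lower bounds meet at 2, so that is the treewidth.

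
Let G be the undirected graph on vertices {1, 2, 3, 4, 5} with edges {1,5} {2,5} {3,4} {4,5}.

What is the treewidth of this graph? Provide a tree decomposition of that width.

Each bag holds 2 vertices, so the decomposition has width 1, which upper-bounds the treewidth. G has an edge, so its treewidth is at least 1. Hence tw(G) = 1 exactly.

Treewidth 1.
Bags: B1 = {3, 4}  B2 = {4, 5}  B3 = {1, 5}  B4 = {2, 5}
Tree: B1–B2, B2–B3, B2–B4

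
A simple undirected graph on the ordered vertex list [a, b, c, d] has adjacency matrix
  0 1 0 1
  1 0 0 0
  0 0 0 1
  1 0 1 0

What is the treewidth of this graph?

1

A width-1 tree decomposition is:
Bags: B1 = {c, d}  B2 = {a, d}  B3 = {a, b}
Tree: B1–B2, B2–B3
The largest bag has 2 vertices, giving width 1; this decomposition certifies tw(G) ≤ 1. Any graph with an edge has treewidth ≥ 1, and G has the edge c–d. Combining the bounds, tw(G) = 1.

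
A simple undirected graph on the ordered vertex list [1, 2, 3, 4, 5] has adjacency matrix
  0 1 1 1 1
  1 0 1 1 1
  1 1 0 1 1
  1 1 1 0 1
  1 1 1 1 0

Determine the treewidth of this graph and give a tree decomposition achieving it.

Treewidth 4.
Bags: B1 = {1, 2, 3, 4, 5}
Tree: (single bag)

With just one bag of size 5, the width is 5 − 1 = 4, so tw(G) ≤ 4. On the other hand G contains the 5-clique {1, 2, 3, 4, 5}. A clique must lie in a single bag of any decomposition, so no decomposition can have width below 4. The upper and lower bounds meet at 4, so that is the treewidth.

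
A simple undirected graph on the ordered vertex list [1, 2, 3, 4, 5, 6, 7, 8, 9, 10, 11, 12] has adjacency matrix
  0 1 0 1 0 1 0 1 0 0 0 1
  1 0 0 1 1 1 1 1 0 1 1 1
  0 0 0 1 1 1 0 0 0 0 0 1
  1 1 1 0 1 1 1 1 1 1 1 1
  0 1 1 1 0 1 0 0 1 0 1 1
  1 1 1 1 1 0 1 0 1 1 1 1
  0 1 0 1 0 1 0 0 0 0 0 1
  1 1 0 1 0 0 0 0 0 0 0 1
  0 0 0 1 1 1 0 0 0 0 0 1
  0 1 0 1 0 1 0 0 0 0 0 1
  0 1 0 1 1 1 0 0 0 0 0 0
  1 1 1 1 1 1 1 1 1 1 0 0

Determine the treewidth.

4

A width-4 tree decomposition is:
Bags: B1 = {3, 4, 5, 6, 12}  B2 = {2, 4, 5, 6, 12}  B3 = {2, 4, 5, 6, 11}  B4 = {1, 2, 4, 6, 12}  B5 = {2, 4, 6, 10, 12}  B6 = {1, 2, 4, 8, 12}  B7 = {4, 5, 6, 9, 12}  B8 = {2, 4, 6, 7, 12}
Tree: B1–B2, B2–B3, B2–B4, B4–B5, B4–B6, B2–B7, B2–B8
The largest bag has 5 vertices, giving width 4; this decomposition certifies tw(G) ≤ 4. For the lower bound, the 5 vertices {1, 2, 4, 8, 12} are pairwise adjacent, and any tree decomposition puts a clique entirely inside one bag — forcing width ≥ 4. Combining the bounds, tw(G) = 4.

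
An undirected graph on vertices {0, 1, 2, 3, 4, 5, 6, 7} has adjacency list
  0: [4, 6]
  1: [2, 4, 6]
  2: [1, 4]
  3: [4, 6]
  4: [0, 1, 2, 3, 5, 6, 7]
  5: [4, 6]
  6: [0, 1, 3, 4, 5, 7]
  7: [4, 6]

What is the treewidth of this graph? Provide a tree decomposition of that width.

Treewidth 2.
One optimal decomposition is:
Bags: B1 = {1, 4, 6}  B2 = {3, 4, 6}  B3 = {4, 5, 6}  B4 = {0, 4, 6}  B5 = {1, 2, 4}  B6 = {4, 6, 7}
Tree: B1–B2, B2–B3, B1–B4, B1–B5, B3–B6

The largest bag has 3 vertices, giving width 2; this decomposition certifies tw(G) ≤ 2. For the lower bound, the 3 vertices {1, 2, 4} are pairwise adjacent, and any tree decomposition puts a clique entirely inside one bag — forcing width ≥ 2. The upper and lower bounds meet at 2, so that is the treewidth.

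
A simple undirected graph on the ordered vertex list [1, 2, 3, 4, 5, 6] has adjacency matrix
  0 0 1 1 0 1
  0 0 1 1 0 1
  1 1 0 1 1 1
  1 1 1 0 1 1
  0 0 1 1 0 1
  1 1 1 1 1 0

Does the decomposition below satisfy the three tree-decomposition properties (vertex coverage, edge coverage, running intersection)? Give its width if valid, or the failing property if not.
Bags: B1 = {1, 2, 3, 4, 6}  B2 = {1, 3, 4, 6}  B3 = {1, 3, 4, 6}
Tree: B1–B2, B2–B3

A tree decomposition must satisfy three properties: every vertex lies in some bag; for every edge, both endpoints lie together in some bag; and for every vertex, the bags containing it form a connected subtree. Here vertex 5 appears in no bag, so the decomposition is invalid.

No — vertex 5 appears in no bag.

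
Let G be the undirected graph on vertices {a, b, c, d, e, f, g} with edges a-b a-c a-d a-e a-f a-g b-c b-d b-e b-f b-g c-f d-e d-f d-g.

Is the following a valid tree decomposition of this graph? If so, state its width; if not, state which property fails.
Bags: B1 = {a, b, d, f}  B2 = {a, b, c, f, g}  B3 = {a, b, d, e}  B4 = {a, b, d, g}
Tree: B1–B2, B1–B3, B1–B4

No — bags containing vertex g are not connected in the tree.

A tree decomposition must satisfy three properties: every vertex lies in some bag; for every edge, both endpoints lie together in some bag; and for every vertex, the bags containing it form a connected subtree. Here bags containing vertex g are not connected in the tree, so the decomposition is invalid.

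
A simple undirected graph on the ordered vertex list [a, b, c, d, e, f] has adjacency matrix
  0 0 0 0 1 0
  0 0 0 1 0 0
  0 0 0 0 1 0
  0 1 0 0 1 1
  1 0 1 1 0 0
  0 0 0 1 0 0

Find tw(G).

1

A width-1 tree decomposition is:
Bags: B1 = {d, f}  B2 = {d, e}  B3 = {b, d}  B4 = {c, e}  B5 = {a, e}
Tree: B1–B2, B1–B3, B2–B4, B4–B5
The largest bag has 2 vertices, giving width 1; this decomposition certifies tw(G) ≤ 1. Any graph with an edge has treewidth ≥ 1, and G has the edge d–f. Hence tw(G) = 1 exactly.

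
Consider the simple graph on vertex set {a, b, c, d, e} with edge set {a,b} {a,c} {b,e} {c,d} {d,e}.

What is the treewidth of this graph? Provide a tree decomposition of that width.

The largest bag has 3 vertices, giving width 2; this decomposition certifies tw(G) ≤ 2. For the lower bound, G contains the cycle e–d–c–a–b–e, so G is not a forest; only forests have treewidth ≤ 1, hence tw(G) ≥ 2. Combining the bounds, tw(G) = 2.

Treewidth 2.
One optimal decomposition is:
Bags: B1 = {c, d, e}  B2 = {a, c, e}  B3 = {a, b, e}
Tree: B1–B2, B2–B3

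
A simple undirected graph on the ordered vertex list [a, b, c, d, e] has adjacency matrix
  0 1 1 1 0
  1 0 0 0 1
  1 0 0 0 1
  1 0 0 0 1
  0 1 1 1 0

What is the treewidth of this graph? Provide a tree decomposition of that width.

Treewidth 2.
Bags: B1 = {a, d, e}  B2 = {a, b, e}  B3 = {a, c, e}
Tree: B1–B2, B2–B3

Each bag holds 3 vertices, so the decomposition has width 2, which upper-bounds the treewidth. Since a–d–e–b–a is a cycle in G, G is not acyclic. Forests are exactly the graphs of treewidth ≤ 1, so tw(G) ≥ 2. Therefore the treewidth is 2.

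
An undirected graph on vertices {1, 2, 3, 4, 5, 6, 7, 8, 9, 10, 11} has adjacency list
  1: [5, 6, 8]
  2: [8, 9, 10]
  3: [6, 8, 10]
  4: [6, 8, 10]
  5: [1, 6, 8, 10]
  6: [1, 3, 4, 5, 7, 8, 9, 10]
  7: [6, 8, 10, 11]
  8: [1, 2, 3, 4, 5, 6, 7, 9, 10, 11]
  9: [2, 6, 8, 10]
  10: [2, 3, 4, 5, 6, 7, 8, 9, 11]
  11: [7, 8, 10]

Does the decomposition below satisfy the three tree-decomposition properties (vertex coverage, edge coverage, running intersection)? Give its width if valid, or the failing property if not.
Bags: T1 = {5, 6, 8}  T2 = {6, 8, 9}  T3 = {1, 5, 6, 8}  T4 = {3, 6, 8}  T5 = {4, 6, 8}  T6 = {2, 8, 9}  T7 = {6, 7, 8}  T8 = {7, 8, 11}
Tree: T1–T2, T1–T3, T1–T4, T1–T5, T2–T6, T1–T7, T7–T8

No — vertex 10 appears in no bag.

A tree decomposition must satisfy three properties: every vertex lies in some bag; for every edge, both endpoints lie together in some bag; and for every vertex, the bags containing it form a connected subtree. Here vertex 10 appears in no bag, so the decomposition is invalid.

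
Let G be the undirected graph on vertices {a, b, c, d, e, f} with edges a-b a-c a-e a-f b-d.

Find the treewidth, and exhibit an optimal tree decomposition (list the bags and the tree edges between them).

The largest bag has 2 vertices, giving width 1; this decomposition certifies tw(G) ≤ 1. G has an edge, so its treewidth is at least 1. Combining the bounds, tw(G) = 1.

Treewidth 1.
One optimal decomposition is:
Bags: B1 = {a, e}  B2 = {a, f}  B3 = {a, b}  B4 = {a, c}  B5 = {b, d}
Tree: B1–B2, B1–B3, B2–B4, B3–B5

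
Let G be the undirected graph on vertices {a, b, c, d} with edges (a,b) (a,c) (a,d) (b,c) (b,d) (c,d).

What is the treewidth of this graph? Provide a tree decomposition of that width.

With just one bag of size 4, the width is 4 − 1 = 3, so tw(G) ≤ 3. Conversely, {a, b, c, d} is a clique of size 4, and the vertices of any clique must share a bag in every tree decomposition; so some bag has ≥ 4 vertices and tw(G) ≥ 3. Therefore the treewidth is 3.

Treewidth 3.
One optimal decomposition is:
Bags: B1 = {a, b, c, d}
Tree: (single bag)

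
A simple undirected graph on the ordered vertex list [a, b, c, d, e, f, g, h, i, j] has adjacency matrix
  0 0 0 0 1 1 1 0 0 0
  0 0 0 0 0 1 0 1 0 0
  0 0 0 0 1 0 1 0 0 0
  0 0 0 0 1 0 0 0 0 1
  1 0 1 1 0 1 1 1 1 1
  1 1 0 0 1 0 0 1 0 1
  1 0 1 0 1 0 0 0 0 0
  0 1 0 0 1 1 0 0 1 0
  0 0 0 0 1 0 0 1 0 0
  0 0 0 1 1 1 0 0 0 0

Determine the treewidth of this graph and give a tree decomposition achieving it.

Treewidth 2.
Bags: B1 = {e, f, h}  B2 = {a, e, f}  B3 = {a, e, g}  B4 = {c, e, g}  B5 = {b, f, h}  B6 = {e, f, j}  B7 = {d, e, j}  B8 = {e, h, i}
Tree: B1–B2, B2–B3, B3–B4, B1–B5, B1–B6, B6–B7, B1–B8

Every bag has size at most 3, so the width is 3 − 1 = 2 and tw(G) ≤ 2. On the other hand G contains the 3-clique {d, e, j}. A clique must lie in a single bag of any decomposition, so no decomposition can have width below 2. The upper and lower bounds meet at 2, so that is the treewidth.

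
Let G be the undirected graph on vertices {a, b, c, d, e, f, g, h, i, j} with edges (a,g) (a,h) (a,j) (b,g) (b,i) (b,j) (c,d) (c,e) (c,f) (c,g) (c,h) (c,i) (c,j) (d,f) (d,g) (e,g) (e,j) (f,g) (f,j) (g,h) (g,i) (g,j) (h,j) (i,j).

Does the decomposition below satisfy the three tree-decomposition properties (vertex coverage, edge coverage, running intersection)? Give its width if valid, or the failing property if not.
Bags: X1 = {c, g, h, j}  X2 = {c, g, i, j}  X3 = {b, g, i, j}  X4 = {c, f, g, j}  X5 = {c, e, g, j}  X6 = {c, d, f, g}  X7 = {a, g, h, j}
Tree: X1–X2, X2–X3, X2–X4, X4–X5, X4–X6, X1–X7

Vertex coverage: the bags together contain {a, b, c, d, e, f, g, h, i, j}, the full vertex set. Edge coverage: each edge of G has both endpoints in at least one bag. Running intersection: for every vertex, the bags containing it form a connected subtree. All three properties hold, so this is a valid tree decomposition of width max|bag| − 1 = 3, and hence tw(G) ≤ 3.

Yes; width 3.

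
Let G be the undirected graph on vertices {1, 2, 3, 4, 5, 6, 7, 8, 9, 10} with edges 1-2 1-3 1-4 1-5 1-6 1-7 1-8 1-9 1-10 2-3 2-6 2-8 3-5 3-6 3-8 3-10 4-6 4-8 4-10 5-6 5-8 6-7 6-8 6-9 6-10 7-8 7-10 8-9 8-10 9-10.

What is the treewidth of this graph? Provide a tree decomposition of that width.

Treewidth 4.
One optimal decomposition is:
Bags: B1 = {1, 6, 8, 9, 10}  B2 = {1, 4, 6, 8, 10}  B3 = {1, 3, 6, 8, 10}  B4 = {1, 2, 3, 6, 8}  B5 = {1, 3, 5, 6, 8}  B6 = {1, 6, 7, 8, 10}
Tree: B1–B2, B2–B3, B3–B4, B4–B5, B3–B6

Each bag holds 5 vertices, so the decomposition has width 4, which upper-bounds the treewidth. Conversely, {1, 2, 3, 6, 8} is a clique of size 5, and the vertices of any clique must share a bag in every tree decomposition; so some bag has ≥ 5 vertices and tw(G) ≥ 4. Combining the bounds, tw(G) = 4.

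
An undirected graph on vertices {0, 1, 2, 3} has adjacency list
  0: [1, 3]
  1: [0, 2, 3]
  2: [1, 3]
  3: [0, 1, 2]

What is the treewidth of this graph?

A width-2 tree decomposition is:
Bags: B1 = {1, 2, 3}  B2 = {0, 1, 3}
Tree: B1–B2
The largest bag has 3 vertices, giving width 2; this decomposition certifies tw(G) ≤ 2. For the lower bound, the 3 vertices {0, 1, 3} are pairwise adjacent, and any tree decomposition puts a clique entirely inside one bag — forcing width ≥ 2. Combining the bounds, tw(G) = 2.

2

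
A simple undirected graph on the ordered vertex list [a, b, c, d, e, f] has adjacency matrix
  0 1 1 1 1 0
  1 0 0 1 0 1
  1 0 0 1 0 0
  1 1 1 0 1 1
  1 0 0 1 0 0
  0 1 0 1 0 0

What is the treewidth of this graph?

A width-2 tree decomposition is:
Bags: B1 = {b, d, f}  B2 = {a, b, d}  B3 = {a, c, d}  B4 = {a, d, e}
Tree: B1–B2, B2–B3, B3–B4
The largest bag has 3 vertices, giving width 2; this decomposition certifies tw(G) ≤ 2. For the lower bound, the 3 vertices {a, d, e} are pairwise adjacent, and any tree decomposition puts a clique entirely inside one bag — forcing width ≥ 2. Therefore the treewidth is 2.

2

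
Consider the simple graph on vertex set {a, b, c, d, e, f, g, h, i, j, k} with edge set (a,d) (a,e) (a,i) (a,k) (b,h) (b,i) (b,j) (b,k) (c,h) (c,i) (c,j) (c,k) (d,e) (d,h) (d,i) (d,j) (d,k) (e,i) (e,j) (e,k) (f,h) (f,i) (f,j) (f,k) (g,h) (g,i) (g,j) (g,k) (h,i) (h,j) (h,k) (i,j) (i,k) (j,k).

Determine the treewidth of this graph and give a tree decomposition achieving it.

Every bag has size at most 5, so the width is 5 − 1 = 4 and tw(G) ≤ 4. For the lower bound, the 5 vertices {d, e, i, j, k} are pairwise adjacent, and any tree decomposition puts a clique entirely inside one bag — forcing width ≥ 4. Therefore the treewidth is 4.

Treewidth 4.
Bags: B1 = {d, e, i, j, k}  B2 = {a, d, e, i, k}  B3 = {d, h, i, j, k}  B4 = {g, h, i, j, k}  B5 = {c, h, i, j, k}  B6 = {b, h, i, j, k}  B7 = {f, h, i, j, k}
Tree: B1–B2, B1–B3, B3–B4, B4–B5, B3–B6, B3–B7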